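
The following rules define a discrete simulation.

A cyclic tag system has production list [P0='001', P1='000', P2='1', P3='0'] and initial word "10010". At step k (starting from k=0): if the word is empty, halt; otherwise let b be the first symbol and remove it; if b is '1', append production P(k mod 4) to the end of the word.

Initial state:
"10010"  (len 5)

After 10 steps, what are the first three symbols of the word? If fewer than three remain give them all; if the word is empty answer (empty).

[0] "10010"  (len 5)
[1] "0010001"  (len 7)
[2] "010001"  (len 6)
[3] "10001"  (len 5)
[4] "00010"  (len 5)
[5] "0010"  (len 4)
[6] "010"  (len 3)
[7] "10"  (len 2)
[8] "00"  (len 2)
[9] "0"  (len 1)
[10] (halted — word empty)

(empty)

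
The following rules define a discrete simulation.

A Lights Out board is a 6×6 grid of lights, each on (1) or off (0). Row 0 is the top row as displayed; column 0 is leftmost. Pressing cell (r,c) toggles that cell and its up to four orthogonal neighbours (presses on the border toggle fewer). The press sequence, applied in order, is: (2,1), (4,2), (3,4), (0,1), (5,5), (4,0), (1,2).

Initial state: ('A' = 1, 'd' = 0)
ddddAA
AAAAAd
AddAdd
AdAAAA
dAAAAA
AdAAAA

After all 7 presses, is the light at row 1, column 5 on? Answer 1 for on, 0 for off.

0

gen 0: ddddAA
AAAAAd
AddAdd
AdAAAA
dAAAAA
AdAAAA
gen 1: ddddAA
AdAAAd
dAAAdd
AAAAAA
dAAAAA
AdAAAA
gen 2: ddddAA
AdAAAd
dAAAdd
AAdAAA
ddddAA
AddAAA
gen 3: ddddAA
AdAAAd
dAAAAd
AAdddd
dddddA
AddAAA
gen 4: AAAdAA
AAAAAd
dAAAAd
AAdddd
dddddA
AddAAA
gen 5: AAAdAA
AAAAAd
dAAAAd
AAdddd
dddddd
AddAdd
gen 6: AAAdAA
AAAAAd
dAAAAd
dAdddd
AAdddd
dddAdd
gen 7: AAddAA
AdddAd
dAdAAd
dAdddd
AAdddd
dddAdd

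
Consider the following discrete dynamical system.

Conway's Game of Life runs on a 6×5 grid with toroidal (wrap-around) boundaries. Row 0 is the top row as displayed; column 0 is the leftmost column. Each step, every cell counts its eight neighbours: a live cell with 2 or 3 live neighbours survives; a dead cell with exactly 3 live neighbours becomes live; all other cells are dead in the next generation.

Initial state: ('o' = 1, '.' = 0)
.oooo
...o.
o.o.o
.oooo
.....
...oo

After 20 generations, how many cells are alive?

0) .oooo
...o.
o.o.o
.oooo
.....
...oo
1) o....
.....
o....
.oo.o
o....
o...o
2) o...o
.....
oo...
.o..o
...o.
oo..o
3) .o..o
.o..o
oo...
.oo.o
.ooo.
.o.o.
4) .o.oo
.oo.o
...oo
....o
....o
.o.oo
5) .o...
.o...
..o.o
o...o
....o
.....
6) .....
ooo..
.o.oo
o...o
o...o
.....
7) .o...
ooooo
...o.
.o...
o...o
.....
8) .o.oo
oo.oo
...o.
o...o
o....
o....
9) .o.o.
.o...
.ooo.
o...o
oo...
oo...
10) .o...
oo.o.
.oooo
...oo
.....
....o
11) .oo.o
...o.
.o...
o...o
...oo
.....
12) ..oo.
oo.o.
o...o
o..oo
o..oo
o.o.o
13) .....
oo.o.
..o..
.o...
..o..
o.o..
14) o.o.o
.oo..
o.o..
.oo..
..o..
.o...
15) o.oo.
..o.o
o..o.
..oo.
..o..
oooo.
16) o....
o.o..
.o...
.oooo
....o
o....
17) o...o
o....
....o
.oooo
.oo.o
o...o
18) .o...
o....
.oo.o
.o..o
.....
.....
19) .....
o.o..
.oooo
.ooo.
.....
.....
20) .....
o.o.o
....o
oo..o
..o..
.....

8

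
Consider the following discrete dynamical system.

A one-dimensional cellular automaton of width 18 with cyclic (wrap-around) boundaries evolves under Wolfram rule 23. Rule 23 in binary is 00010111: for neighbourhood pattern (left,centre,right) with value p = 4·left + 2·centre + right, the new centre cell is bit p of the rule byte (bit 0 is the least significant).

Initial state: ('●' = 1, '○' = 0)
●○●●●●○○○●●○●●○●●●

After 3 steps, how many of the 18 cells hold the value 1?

k=0  ●○●●●●○○○●●○●●○●●●
k=1  ○○○○○○●●●○○○○○○○○○
k=2  ●●●●●●○○○●●●●●●●●●
k=3  ○○○○○○●●●○○○○○○○○○

3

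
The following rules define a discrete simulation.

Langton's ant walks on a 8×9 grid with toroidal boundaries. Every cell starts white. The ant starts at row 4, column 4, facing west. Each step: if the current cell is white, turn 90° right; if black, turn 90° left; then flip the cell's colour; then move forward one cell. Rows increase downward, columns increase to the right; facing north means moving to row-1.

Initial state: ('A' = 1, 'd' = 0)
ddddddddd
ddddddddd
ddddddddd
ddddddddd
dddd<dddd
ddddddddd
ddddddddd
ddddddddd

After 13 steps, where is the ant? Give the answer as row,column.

step 0: ddddddddd
ddddddddd
ddddddddd
ddddddddd
dddd<dddd
ddddddddd
ddddddddd
ddddddddd
step 1: ddddddddd
ddddddddd
ddddddddd
dddd^dddd
ddddAdddd
ddddddddd
ddddddddd
ddddddddd
step 2: ddddddddd
ddddddddd
ddddddddd
ddddA>ddd
ddddAdddd
ddddddddd
ddddddddd
ddddddddd
step 3: ddddddddd
ddddddddd
ddddddddd
ddddAAddd
ddddAvddd
ddddddddd
ddddddddd
ddddddddd
step 4: ddddddddd
ddddddddd
ddddddddd
ddddAAddd
dddd<Addd
ddddddddd
ddddddddd
ddddddddd
step 5: ddddddddd
ddddddddd
ddddddddd
ddddAAddd
dddddAddd
ddddvdddd
ddddddddd
ddddddddd
step 6: ddddddddd
ddddddddd
ddddddddd
ddddAAddd
dddddAddd
ddd<Adddd
ddddddddd
ddddddddd
step 7: ddddddddd
ddddddddd
ddddddddd
ddddAAddd
ddd^dAddd
dddAAdddd
ddddddddd
ddddddddd
step 8: ddddddddd
ddddddddd
ddddddddd
ddddAAddd
dddA>Addd
dddAAdddd
ddddddddd
ddddddddd
step 9: ddddddddd
ddddddddd
ddddddddd
ddddAAddd
dddAAAddd
dddAvdddd
ddddddddd
ddddddddd
step 10: ddddddddd
ddddddddd
ddddddddd
ddddAAddd
dddAAAddd
dddAd>ddd
ddddddddd
ddddddddd
step 11: ddddddddd
ddddddddd
ddddddddd
ddddAAddd
dddAAAddd
dddAdAddd
dddddvddd
ddddddddd
step 12: ddddddddd
ddddddddd
ddddddddd
ddddAAddd
dddAAAddd
dddAdAddd
dddd<Addd
ddddddddd
step 13: ddddddddd
ddddddddd
ddddddddd
ddddAAddd
dddAAAddd
dddA^Addd
ddddAAddd
ddddddddd

5,4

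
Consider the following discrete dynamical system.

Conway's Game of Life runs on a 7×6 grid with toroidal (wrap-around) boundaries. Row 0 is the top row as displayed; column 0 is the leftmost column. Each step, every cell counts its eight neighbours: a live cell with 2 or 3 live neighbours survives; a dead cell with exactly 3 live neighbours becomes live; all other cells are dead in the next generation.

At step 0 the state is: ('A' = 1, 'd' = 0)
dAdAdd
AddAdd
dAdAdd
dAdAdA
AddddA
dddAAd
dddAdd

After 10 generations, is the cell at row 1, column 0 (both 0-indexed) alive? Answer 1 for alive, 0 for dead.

gen 0: dAdAdd
AddAdd
dAdAdd
dAdAdA
AddddA
dddAAd
dddAdd
gen 1: dddAAd
AAdAAd
dAdAdd
dAdddA
AdAAdA
dddAAA
dddAdd
gen 2: dddddA
AAdddA
dAdAdA
dAdAdA
dAAAdd
AddddA
ddAddA
gen 3: dAddAA
dAAddA
dAdddA
dAdAdd
dAdAdA
AddAAA
ddddAA
gen 4: dAAAdd
dAAddA
dAddAd
dAdddd
dAdAdA
ddAAdd
dddddd
gen 5: AAdAdd
ddddAd
dAdddd
dAddAd
AAdAAd
ddAAAd
dAdddd
gen 6: AAAddd
AAAddd
dddddd
dAdAAA
AAdddd
AdddAA
AAddAd
gen 7: dddAdd
AdAddd
dddAAA
dAAdAA
dAAAdd
ddddAd
ddAAAd
gen 8: dAddAd
ddAddA
dddddd
dAdddA
AAdddA
dAddAd
ddAdAd
gen 9: dAAdAA
dddddd
Addddd
dAdddA
dAAdAA
dAAAAd
dAAdAA
gen 10: dAAdAA
AAdddA
Addddd
dAAdAA
dddddA
dddddd
dddddd

1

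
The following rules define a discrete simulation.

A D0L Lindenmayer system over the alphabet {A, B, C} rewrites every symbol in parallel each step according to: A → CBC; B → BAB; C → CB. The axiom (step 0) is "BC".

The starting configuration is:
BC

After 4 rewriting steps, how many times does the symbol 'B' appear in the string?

t=0: BC
t=1: BABCB
t=2: BABCBCBABCBBAB
t=3: BABCBCBABCBBABCBBABCBCBABCBBABBABCBCBAB
t=4: BABCBCBABCBBABCBBABCBCBABCBBABBABCBCBABCBBABBABCBCBABCBBABCBBABCBCBABCBBABBABCBCBABBABCBCBABCBBABCBBABCBCBAB

61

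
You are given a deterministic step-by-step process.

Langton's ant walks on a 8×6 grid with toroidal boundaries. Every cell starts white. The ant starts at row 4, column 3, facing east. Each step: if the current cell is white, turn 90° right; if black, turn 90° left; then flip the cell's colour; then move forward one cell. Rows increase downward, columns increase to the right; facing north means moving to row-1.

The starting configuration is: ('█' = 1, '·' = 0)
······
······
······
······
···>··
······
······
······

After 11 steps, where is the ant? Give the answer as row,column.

2,2

0) ······
······
······
······
···>··
······
······
······
1) ······
······
······
······
···█··
···v··
······
······
2) ······
······
······
······
···█··
··<█··
······
······
3) ······
······
······
······
··^█··
··██··
······
······
4) ······
······
······
······
··█>··
··██··
······
······
5) ······
······
······
···^··
··█···
··██··
······
······
6) ······
······
······
···█>·
··█···
··██··
······
······
7) ······
······
······
···██·
··█·v·
··██··
······
······
8) ······
······
······
···██·
··█<█·
··██··
······
······
9) ······
······
······
···^█·
··███·
··██··
······
······
10) ······
······
······
··<·█·
··███·
··██··
······
······
11) ······
······
··^···
··█·█·
··███·
··██··
······
······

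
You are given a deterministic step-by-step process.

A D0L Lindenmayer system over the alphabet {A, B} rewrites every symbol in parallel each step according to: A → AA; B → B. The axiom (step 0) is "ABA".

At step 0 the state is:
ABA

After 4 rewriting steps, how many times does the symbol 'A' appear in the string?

step 0: ABA
step 1: AABAA
step 2: AAAABAAAA
step 3: AAAAAAAABAAAAAAAA
step 4: AAAAAAAAAAAAAAAABAAAAAAAAAAAAAAAA

32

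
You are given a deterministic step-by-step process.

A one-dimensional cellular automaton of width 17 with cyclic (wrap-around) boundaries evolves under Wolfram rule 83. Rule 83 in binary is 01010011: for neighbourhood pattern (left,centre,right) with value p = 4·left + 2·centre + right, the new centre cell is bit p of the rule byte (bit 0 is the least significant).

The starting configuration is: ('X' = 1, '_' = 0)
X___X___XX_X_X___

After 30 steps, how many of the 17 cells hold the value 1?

7

0) X___X___XX_X_X___
1) _XXX_XXX_X____XXX
2) ___X___X__XXXX__X
3) XXX_XXX_XX___XXX_
4) __X___X__XXXX__X_
5) XX_XXX_XX___XXX_X
6) _X___X__XXXX__X__
7) X_XXX_XX___XXX_XX
8) X___X__XXXX__X___
9) _XXX_XX___XXX_XXX
10) ___X__XXXX__X___X
11) XXX_XX___XXX_XXX_
12) __X__XXXX__X___X_
13) XX_XX___XXX_XXX_X
14) _X__XXXX__X___X__
15) X_XX___XXX_XXX_XX
16) X__XXXX__X___X___
17) _XX___XXX_XXX_XXX
18) __XXXX__X___X___X
19) XX___XXX_XXX_XXX_
20) _XXXX__X___X___X_
21) X___XXX_XXX_XXX_X
22) XXXX__X___X___X__
23) ___XXX_XXX_XXX_XX
24) XXX__X___X___X__X
25) __XXX_XXX_XXX_XX_
26) XX__X___X___X__XX
27) _XXX_XXX_XXX_XX__
28) X__X___X___X__XXX
29) XXX_XXX_XXX_XX___
30) __X___X___X__XXXX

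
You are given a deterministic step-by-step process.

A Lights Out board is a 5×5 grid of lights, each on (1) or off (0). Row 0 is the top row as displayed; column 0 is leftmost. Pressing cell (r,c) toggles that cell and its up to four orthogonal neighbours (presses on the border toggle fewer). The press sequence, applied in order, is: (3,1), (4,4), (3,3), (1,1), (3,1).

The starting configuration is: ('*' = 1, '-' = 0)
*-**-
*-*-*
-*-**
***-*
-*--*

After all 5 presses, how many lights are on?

[0] *-**-
*-*-*
-*-**
***-*
-*--*
[1] *-**-
*-*-*
---**
----*
----*
[2] *-**-
*-*-*
---**
-----
---*-
[3] *-**-
*-*-*
----*
--***
-----
[4] ****-
-*--*
-*--*
--***
-----
[5] ****-
-*--*
----*
**-**
-*---

12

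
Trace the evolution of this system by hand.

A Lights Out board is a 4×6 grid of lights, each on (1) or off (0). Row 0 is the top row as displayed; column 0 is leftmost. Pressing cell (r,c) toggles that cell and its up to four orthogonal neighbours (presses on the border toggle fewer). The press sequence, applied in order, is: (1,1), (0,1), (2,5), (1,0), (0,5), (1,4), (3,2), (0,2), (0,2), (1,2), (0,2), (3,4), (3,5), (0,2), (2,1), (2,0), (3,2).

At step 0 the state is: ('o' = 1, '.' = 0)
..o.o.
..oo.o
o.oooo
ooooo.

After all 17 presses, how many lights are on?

15

gen 0: ..o.o.
..oo.o
o.oooo
ooooo.
gen 1: .oo.o.
oo.o.o
oooooo
ooooo.
gen 2: o...o.
o..o.o
oooooo
ooooo.
gen 3: o...o.
o..o..
oooo..
oooooo
gen 4: ....o.
.o.o..
.ooo..
oooooo
gen 5: .....o
.o.o.o
.ooo..
oooooo
gen 6: ....oo
.o..o.
.oooo.
oooooo
gen 7: ....oo
.o..o.
.o.oo.
o...oo
gen 8: .ooooo
.oo.o.
.o.oo.
o...oo
gen 9: ....oo
.o..o.
.o.oo.
o...oo
gen 10: ..o.oo
..ooo.
.oooo.
o...oo
gen 11: .o.ooo
...oo.
.oooo.
o...oo
gen 12: .o.ooo
...oo.
.ooo..
o..o..
gen 13: .o.ooo
...oo.
.ooo.o
o..ooo
gen 14: ..o.oo
..ooo.
.ooo.o
o..ooo
gen 15: ..o.oo
.oooo.
o..o.o
oo.ooo
gen 16: ..o.oo
ooooo.
.o.o.o
.o.ooo
gen 17: ..o.oo
ooooo.
.ooo.o
..o.oo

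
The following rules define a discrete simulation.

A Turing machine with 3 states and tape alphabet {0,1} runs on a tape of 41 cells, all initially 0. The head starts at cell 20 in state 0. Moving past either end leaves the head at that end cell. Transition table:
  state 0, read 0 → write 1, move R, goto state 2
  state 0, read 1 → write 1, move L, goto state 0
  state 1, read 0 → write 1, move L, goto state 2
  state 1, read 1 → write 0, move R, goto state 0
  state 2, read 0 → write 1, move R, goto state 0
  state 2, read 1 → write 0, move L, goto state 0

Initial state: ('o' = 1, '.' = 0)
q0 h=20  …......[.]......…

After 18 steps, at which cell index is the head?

38

k=0  q0 h=20  …......[.]......…
k=1  q2 h=21  ….....o[.]......…
k=2  q0 h=22  …....oo[.]......…
k=3  q2 h=23  …...ooo[.]......…
k=4  q0 h=24  …..oooo[.]......…
k=5  q2 h=25  ….ooooo[.]......…
k=6  q0 h=26  …oooooo[.]......…
k=7  q2 h=27  …oooooo[.]......…
k=8  q0 h=28  …oooooo[.]......…
k=9  q2 h=29  …oooooo[.]......…
k=10  q0 h=30  …oooooo[.]......…
k=11  q2 h=31  …oooooo[.]......…
k=12  q0 h=32  …oooooo[.]......…
k=13  q2 h=33  …oooooo[.]......…
k=14  q0 h=34  …oooooo[.]......|
k=15  q2 h=35  …oooooo[.].....|
k=16  q0 h=36  …oooooo[.]....|
k=17  q2 h=37  …oooooo[.]...|
k=18  q0 h=38  …oooooo[.]..|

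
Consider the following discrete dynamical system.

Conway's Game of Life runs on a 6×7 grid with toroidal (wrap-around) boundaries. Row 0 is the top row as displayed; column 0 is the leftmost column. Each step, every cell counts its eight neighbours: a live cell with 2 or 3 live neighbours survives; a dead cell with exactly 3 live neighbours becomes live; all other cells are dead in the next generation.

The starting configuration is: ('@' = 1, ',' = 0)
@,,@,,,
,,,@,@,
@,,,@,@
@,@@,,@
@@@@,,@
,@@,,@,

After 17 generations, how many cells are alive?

0) @,,@,,,
,,,@,@,
@,,,@,@
@,@@,,@
@@@@,,@
,@@,,@,
1) ,@,@,,@
@,,@,@,
@@@,@,,
,,,,@,,
,,,,@@,
,,,,@,,
2) @,@@,@@
,,,@,@,
@@@,@@@
,@,,@,,
,,,@@@,
,,,@@,,
3) ,,@,,@@
,,,,,,,
@@@,,,@
,@,,,,,
,,@,,@,
,,,,,,,
4) ,,,,,,,
,,@,,@,
@@@,,,,
,,,,,,@
,,,,,,,
,,,,,@@
5) ,,,,,@@
,,@,,,,
@@@,,,@
@@,,,,,
,,,,,@@
,,,,,,,
6) ,,,,,,,
,,@,,@,
,,@,,,@
,,@,,@,
@,,,,,@
,,,,,,,
7) ,,,,,,,
,,,,,,,
,@@@,@@
@@,,,@,
,,,,,,@
,,,,,,,
8) ,,,,,,,
,,@,,,,
,@@,@@@
,@,,@@,
@,,,,,@
,,,,,,,
9) ,,,,,,,
,@@@,@,
@@@,@,@
,@@@@,,
@,,,,@@
,,,,,,,
10) ,,@,,,,
,,,@@@@
,,,,,,@
,,,,@,,
@@@@@@@
,,,,,,@
11) ,,,@@,@
,,,@@@@
,,,@,,@
,@@,@,,
@@@@@,@
,,,,@,@
12) @,,,,,@
@,@,,,@
@,,,,,@
,,,,@,@
,,,,@,@
,@,,,,@
13) ,,,,,@,
,,,,,@,
,@,,,,,
,,,,,,@
,,,,,,@
,,,,,,@
14) ,,,,,@@
,,,,,,,
,,,,,,,
@,,,,,,
@,,,,@@
,,,,,@@
15) ,,,,,@@
,,,,,,,
,,,,,,,
@,,,,,,
@,,,,@,
,,,,@,,
16) ,,,,,@,
,,,,,,,
,,,,,,,
,,,,,,@
,,,,,,@
,,,,@,,
17) ,,,,,,,
,,,,,,,
,,,,,,,
,,,,,,,
,,,,,@,
,,,,,@,

2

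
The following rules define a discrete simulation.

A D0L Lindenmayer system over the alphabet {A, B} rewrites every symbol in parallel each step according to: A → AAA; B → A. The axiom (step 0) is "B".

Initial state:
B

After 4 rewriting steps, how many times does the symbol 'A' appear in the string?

0) B
1) A
2) AAA
3) AAAAAAAAA
4) AAAAAAAAAAAAAAAAAAAAAAAAAAA

27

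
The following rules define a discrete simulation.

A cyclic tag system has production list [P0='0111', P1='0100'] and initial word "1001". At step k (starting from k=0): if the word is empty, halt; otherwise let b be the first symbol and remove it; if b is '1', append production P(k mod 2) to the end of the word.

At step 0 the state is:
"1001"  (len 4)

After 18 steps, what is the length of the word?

step 0: "1001"  (len 4)
step 1: "0010111"  (len 7)
step 2: "010111"  (len 6)
step 3: "10111"  (len 5)
step 4: "01110100"  (len 8)
step 5: "1110100"  (len 7)
step 6: "1101000100"  (len 10)
step 7: "1010001000111"  (len 13)
step 8: "0100010001110100"  (len 16)
step 9: "100010001110100"  (len 15)
step 10: "000100011101000100"  (len 18)
step 11: "00100011101000100"  (len 17)
step 12: "0100011101000100"  (len 16)
step 13: "100011101000100"  (len 15)
step 14: "000111010001000100"  (len 18)
step 15: "00111010001000100"  (len 17)
step 16: "0111010001000100"  (len 16)
step 17: "111010001000100"  (len 15)
step 18: "110100010001000100"  (len 18)

18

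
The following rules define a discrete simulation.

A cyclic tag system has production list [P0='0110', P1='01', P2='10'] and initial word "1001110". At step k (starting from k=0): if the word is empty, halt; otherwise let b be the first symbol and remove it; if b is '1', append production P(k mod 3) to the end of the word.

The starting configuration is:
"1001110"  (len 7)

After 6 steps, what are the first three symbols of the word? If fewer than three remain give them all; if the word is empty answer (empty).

001

step 0: "1001110"  (len 7)
step 1: "0011100110"  (len 10)
step 2: "011100110"  (len 9)
step 3: "11100110"  (len 8)
step 4: "11001100110"  (len 11)
step 5: "100110011001"  (len 12)
step 6: "0011001100110"  (len 13)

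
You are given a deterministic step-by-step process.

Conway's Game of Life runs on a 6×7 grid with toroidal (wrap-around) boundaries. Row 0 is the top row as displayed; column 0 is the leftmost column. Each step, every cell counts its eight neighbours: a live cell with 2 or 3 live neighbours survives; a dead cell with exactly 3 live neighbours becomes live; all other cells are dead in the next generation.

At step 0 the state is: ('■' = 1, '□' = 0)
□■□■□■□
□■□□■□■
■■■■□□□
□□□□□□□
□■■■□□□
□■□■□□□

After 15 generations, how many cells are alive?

0) □■□■□■□
□■□□■□■
■■■■□□□
□□□□□□□
□■■■□□□
□■□■□□□
1) □■□■□■□
□□□□■■■
■■■■□□□
■□□□□□□
□■□■□□□
■■□■□□□
2) □■□■□■□
□□□□□■■
■■■■■■□
■□□■□□□
□■□□□□□
■■□■□□□
3) □■□□□■□
□□□□□□□
■■■■□■□
■□□■□□■
□■□□□□□
■■□□■□□
4) ■■□□□□□
■□□□■□■
■■■■■□□
□□□■■□■
□■■□□□■
■■■□□□□
5) □□■□□□□
□□□□■■■
□■■□□□□
□□□□■□■
□□□□□■■
□□□□□□■
6) □□□□□□■
□■■■□■□
■□□■■□■
■□□□□□■
■□□□□□■
□□□□□■■
7) ■□■□■□■
□■■■□■□
□□□■■□□
□■□□□□□
□□□□□□□
□□□□□■□
8) ■□■□■□■
■■□□□■■
□■□■■□□
□□□□□□□
□□□□□□□
□□□□□■■
9) □□□□■□□
□□□□□□□
□■■□■■■
□□□□□□□
□□□□□□□
■□□□□■■
10) □□□□□■■
□□□■■□□
□□□□□■□
□□□□□■□
□□□□□□■
□□□□□■■
11) □□□□□□■
□□□□■□■
□□□□□■□
□□□□□■■
□□□□□□■
■□□□□□□
12) ■□□□□■■
□□□□□□■
□□□□■□□
□□□□□■■
■□□□□■■
■□□□□□■
13) □□□□□■□
■□□□□□■
□□□□□□■
■□□□■□□
□□□□□□□
□■□□□□□
14) ■□□□□□■
■□□□□■■
□□□□□■■
□□□□□□□
□□□□□□□
□□□□□□□
15) ■□□□□■□
□□□□□□□
■□□□□■□
□□□□□□□
□□□□□□□
□□□□□□□

4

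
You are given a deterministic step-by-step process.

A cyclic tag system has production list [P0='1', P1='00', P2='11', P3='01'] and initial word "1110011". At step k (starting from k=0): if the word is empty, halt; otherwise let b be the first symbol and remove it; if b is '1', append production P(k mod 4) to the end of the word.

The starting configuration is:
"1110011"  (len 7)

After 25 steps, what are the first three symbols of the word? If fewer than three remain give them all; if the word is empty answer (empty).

100

gen 0: "1110011"  (len 7)
gen 1: "1100111"  (len 7)
gen 2: "10011100"  (len 8)
gen 3: "001110011"  (len 9)
gen 4: "01110011"  (len 8)
gen 5: "1110011"  (len 7)
gen 6: "11001100"  (len 8)
gen 7: "100110011"  (len 9)
gen 8: "0011001101"  (len 10)
gen 9: "011001101"  (len 9)
gen 10: "11001101"  (len 8)
gen 11: "100110111"  (len 9)
gen 12: "0011011101"  (len 10)
gen 13: "011011101"  (len 9)
gen 14: "11011101"  (len 8)
gen 15: "101110111"  (len 9)
gen 16: "0111011101"  (len 10)
gen 17: "111011101"  (len 9)
gen 18: "1101110100"  (len 10)
gen 19: "10111010011"  (len 11)
gen 20: "011101001101"  (len 12)
gen 21: "11101001101"  (len 11)
gen 22: "110100110100"  (len 12)
gen 23: "1010011010011"  (len 13)
gen 24: "01001101001101"  (len 14)
gen 25: "1001101001101"  (len 13)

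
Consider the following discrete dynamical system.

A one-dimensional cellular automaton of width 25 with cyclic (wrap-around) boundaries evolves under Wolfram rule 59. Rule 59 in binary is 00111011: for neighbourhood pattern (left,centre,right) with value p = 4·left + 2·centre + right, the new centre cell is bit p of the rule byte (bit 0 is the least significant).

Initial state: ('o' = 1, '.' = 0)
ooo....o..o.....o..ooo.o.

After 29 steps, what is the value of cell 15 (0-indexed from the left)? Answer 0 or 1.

0

k=0  ooo....o..o.....o..ooo.o.
k=1  o..oooo.oo.ooooo.ooo..o.o
k=2  .ooo...oo.oo....oo..oo.oo
k=3  oo..oooo.oo.ooooo.ooo.oo.
k=4  o.ooo...oo.oo....oo..oo.o
k=5  .oo..oooo.oo.ooooo.ooo.oo
k=6  oo.ooo...oo.oo....oo..oo.
k=7  o.oo..oooo.oo.ooooo.ooo.o
k=8  .oo.ooo...oo.oo....oo..oo
k=9  oo.oo..oooo.oo.ooooo.ooo.
k=10  o.oo.ooo...oo.oo....oo..o
k=11  .oo.oo..oooo.oo.ooooo.ooo
k=12  oo.oo.ooo...oo.oo....oo..
k=13  o.oo.oo..oooo.oo.ooooo.oo
k=14  .oo.oo.ooo...oo.oo....oo.
k=15  oo.oo.oo..oooo.oo.ooooo.o
k=16  ..oo.oo.ooo...oo.oo....oo
k=17  ooo.oo.oo..oooo.oo.ooooo.
k=18  o..oo.oo.ooo...oo.oo....o
k=19  .ooo.oo.oo..oooo.oo.ooooo
k=20  oo..oo.oo.ooo...oo.oo....
k=21  o.ooo.oo.oo..oooo.oo.oooo
k=22  .oo..oo.oo.ooo...oo.oo...
k=23  oo.ooo.oo.oo..oooo.oo.ooo
k=24  ..oo..oo.oo.ooo...oo.oo..
k=25  ooo.ooo.oo.oo..oooo.oo.oo
k=26  ...oo..oo.oo.ooo...oo.oo.
k=27  oooo.ooo.oo.oo..oooo.oo.o
k=28  ....oo..oo.oo.ooo...oo.oo
k=29  ooooo.ooo.oo.oo..oooo.oo.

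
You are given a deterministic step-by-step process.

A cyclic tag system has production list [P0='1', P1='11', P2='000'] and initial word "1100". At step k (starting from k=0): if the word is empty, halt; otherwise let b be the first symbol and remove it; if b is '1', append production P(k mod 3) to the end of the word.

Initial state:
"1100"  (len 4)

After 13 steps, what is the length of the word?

k=0  "1100"  (len 4)
k=1  "1001"  (len 4)
k=2  "00111"  (len 5)
k=3  "0111"  (len 4)
k=4  "111"  (len 3)
k=5  "1111"  (len 4)
k=6  "111000"  (len 6)
k=7  "110001"  (len 6)
k=8  "1000111"  (len 7)
k=9  "000111000"  (len 9)
k=10  "00111000"  (len 8)
k=11  "0111000"  (len 7)
k=12  "111000"  (len 6)
k=13  "110001"  (len 6)

6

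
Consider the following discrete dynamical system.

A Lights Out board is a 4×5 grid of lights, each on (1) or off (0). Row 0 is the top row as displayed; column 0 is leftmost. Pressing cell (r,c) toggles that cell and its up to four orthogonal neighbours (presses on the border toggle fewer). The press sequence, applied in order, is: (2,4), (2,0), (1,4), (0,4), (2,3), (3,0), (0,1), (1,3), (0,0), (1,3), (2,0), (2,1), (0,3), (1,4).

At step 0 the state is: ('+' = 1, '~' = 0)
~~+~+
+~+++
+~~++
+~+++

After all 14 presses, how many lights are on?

0) ~~+~+
+~+++
+~~++
+~+++
1) ~~+~+
+~++~
+~~~~
+~++~
2) ~~+~+
~~++~
~+~~~
~~++~
3) ~~+~~
~~+~+
~+~~+
~~++~
4) ~~+++
~~+~~
~+~~+
~~++~
5) ~~+++
~~++~
~+++~
~~+~~
6) ~~+++
~~++~
++++~
+++~~
7) ++~++
~+++~
++++~
+++~~
8) ++~~+
~+~~+
+++~~
+++~~
9) ~~~~+
++~~+
+++~~
+++~~
10) ~~~++
++++~
++++~
+++~~
11) ~~~++
~+++~
~~++~
~++~~
12) ~~~++
~~++~
++~+~
~~+~~
13) ~~+~~
~~+~~
++~+~
~~+~~
14) ~~+~+
~~+++
++~++
~~+~~

10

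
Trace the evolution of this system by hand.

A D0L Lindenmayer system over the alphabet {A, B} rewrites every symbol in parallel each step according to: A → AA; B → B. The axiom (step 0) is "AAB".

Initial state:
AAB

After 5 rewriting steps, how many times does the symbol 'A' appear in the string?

64

k=0  AAB
k=1  AAAAB
k=2  AAAAAAAAB
k=3  AAAAAAAAAAAAAAAAB
k=4  AAAAAAAAAAAAAAAAAAAAAAAAAAAAAAAAB
k=5  AAAAAAAAAAAAAAAAAAAAAAAAAAAAAAAAAAAAAAAAAAAAAAAAAAAAAAAAAAAAAAAAB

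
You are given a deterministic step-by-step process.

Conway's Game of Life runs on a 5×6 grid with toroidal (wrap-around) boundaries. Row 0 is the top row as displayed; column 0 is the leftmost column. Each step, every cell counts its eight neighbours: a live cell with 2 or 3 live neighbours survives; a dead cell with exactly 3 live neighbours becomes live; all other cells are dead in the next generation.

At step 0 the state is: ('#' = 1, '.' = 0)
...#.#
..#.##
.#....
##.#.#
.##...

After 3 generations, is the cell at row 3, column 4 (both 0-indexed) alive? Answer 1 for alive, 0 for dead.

1

0) ...#.#
..#.##
.#....
##.#.#
.##...
1) ##.#.#
#.####
.#.#..
......
.#.#.#
2) ......
......
##.#.#
#...#.
.#...#
3) ......
#.....
##..##
..#.#.
#....#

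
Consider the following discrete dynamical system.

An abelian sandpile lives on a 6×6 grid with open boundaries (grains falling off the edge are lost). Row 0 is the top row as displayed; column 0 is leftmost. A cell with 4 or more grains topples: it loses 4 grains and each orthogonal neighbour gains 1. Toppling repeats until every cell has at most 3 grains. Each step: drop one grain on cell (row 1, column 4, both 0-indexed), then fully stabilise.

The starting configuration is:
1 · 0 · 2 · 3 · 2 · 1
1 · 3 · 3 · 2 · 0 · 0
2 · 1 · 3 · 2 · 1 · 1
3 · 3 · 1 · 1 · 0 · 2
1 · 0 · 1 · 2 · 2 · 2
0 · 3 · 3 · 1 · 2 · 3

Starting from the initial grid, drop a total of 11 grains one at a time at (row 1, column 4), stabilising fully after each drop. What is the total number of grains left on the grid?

k=0  1 · 0 · 2 · 3 · 2 · 1
1 · 3 · 3 · 2 · 0 · 0
2 · 1 · 3 · 2 · 1 · 1
3 · 3 · 1 · 1 · 0 · 2
1 · 0 · 1 · 2 · 2 · 2
0 · 3 · 3 · 1 · 2 · 3
k=1  1 · 0 · 2 · 3 · 2 · 1
1 · 3 · 3 · 2 · 1 · 0
2 · 1 · 3 · 2 · 1 · 1
3 · 3 · 1 · 1 · 0 · 2
1 · 0 · 1 · 2 · 2 · 2
0 · 3 · 3 · 1 · 2 · 3
k=2  1 · 0 · 2 · 3 · 2 · 1
1 · 3 · 3 · 2 · 2 · 0
2 · 1 · 3 · 2 · 1 · 1
3 · 3 · 1 · 1 · 0 · 2
1 · 0 · 1 · 2 · 2 · 2
0 · 3 · 3 · 1 · 2 · 3
k=3  1 · 0 · 2 · 3 · 2 · 1
1 · 3 · 3 · 2 · 3 · 0
2 · 1 · 3 · 2 · 1 · 1
3 · 3 · 1 · 1 · 0 · 2
1 · 0 · 1 · 2 · 2 · 2
0 · 3 · 3 · 1 · 2 · 3
k=4  1 · 0 · 2 · 3 · 3 · 1
1 · 3 · 3 · 3 · 0 · 1
2 · 1 · 3 · 2 · 2 · 1
3 · 3 · 1 · 1 · 0 · 2
1 · 0 · 1 · 2 · 2 · 2
0 · 3 · 3 · 1 · 2 · 3
k=5  1 · 0 · 2 · 3 · 3 · 1
1 · 3 · 3 · 3 · 1 · 1
2 · 1 · 3 · 2 · 2 · 1
3 · 3 · 1 · 1 · 0 · 2
1 · 0 · 1 · 2 · 2 · 2
0 · 3 · 3 · 1 · 2 · 3
k=6  1 · 0 · 2 · 3 · 3 · 1
1 · 3 · 3 · 3 · 2 · 1
2 · 1 · 3 · 2 · 2 · 1
3 · 3 · 1 · 1 · 0 · 2
1 · 0 · 1 · 2 · 2 · 2
0 · 3 · 3 · 1 · 2 · 3
k=7  1 · 0 · 2 · 3 · 3 · 1
1 · 3 · 3 · 3 · 3 · 1
2 · 1 · 3 · 2 · 2 · 1
3 · 3 · 1 · 1 · 0 · 2
1 · 0 · 1 · 2 · 2 · 2
0 · 3 · 3 · 1 · 2 · 3
k=8  1 · 2 · 0 · 2 · 1 · 2
2 · 0 · 3 · 3 · 3 · 2
2 · 3 · 1 · 1 · 0 · 2
3 · 3 · 2 · 2 · 1 · 2
1 · 0 · 1 · 2 · 2 · 2
0 · 3 · 3 · 1 · 2 · 3
k=9  1 · 2 · 1 · 3 · 2 · 2
2 · 1 · 0 · 1 · 1 · 3
2 · 3 · 2 · 2 · 1 · 2
3 · 3 · 2 · 2 · 1 · 2
1 · 0 · 1 · 2 · 2 · 2
0 · 3 · 3 · 1 · 2 · 3
k=10  1 · 2 · 1 · 3 · 2 · 2
2 · 1 · 0 · 1 · 2 · 3
2 · 3 · 2 · 2 · 1 · 2
3 · 3 · 2 · 2 · 1 · 2
1 · 0 · 1 · 2 · 2 · 2
0 · 3 · 3 · 1 · 2 · 3
k=11  1 · 2 · 1 · 3 · 2 · 2
2 · 1 · 0 · 1 · 3 · 3
2 · 3 · 2 · 2 · 1 · 2
3 · 3 · 2 · 2 · 1 · 2
1 · 0 · 1 · 2 · 2 · 2
0 · 3 · 3 · 1 · 2 · 3

66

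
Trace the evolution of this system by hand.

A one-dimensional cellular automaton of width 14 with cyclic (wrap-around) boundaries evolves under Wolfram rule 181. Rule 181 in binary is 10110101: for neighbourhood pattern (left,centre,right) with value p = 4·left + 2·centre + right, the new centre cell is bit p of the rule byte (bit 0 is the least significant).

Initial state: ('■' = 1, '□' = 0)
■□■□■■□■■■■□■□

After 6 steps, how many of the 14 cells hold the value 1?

t=0: ■□■□■■□■■■■□■□
t=1: ■■■■□□■□■■□■■■
t=2: ■■■□■□■■□□■□■■
t=3: ■■□■■■□□■□■■□■
t=4: ■□■□■□■□■■□□■□
t=5: ■■■■■■■■□□■□■■
t=6: ■■■■■■■□■□■■□■

11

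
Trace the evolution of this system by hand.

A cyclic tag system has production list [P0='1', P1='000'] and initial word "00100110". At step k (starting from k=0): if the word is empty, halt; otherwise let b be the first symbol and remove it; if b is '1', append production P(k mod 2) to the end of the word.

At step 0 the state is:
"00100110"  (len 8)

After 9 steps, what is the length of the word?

5

k=0  "00100110"  (len 8)
k=1  "0100110"  (len 7)
k=2  "100110"  (len 6)
k=3  "001101"  (len 6)
k=4  "01101"  (len 5)
k=5  "1101"  (len 4)
k=6  "101000"  (len 6)
k=7  "010001"  (len 6)
k=8  "10001"  (len 5)
k=9  "00011"  (len 5)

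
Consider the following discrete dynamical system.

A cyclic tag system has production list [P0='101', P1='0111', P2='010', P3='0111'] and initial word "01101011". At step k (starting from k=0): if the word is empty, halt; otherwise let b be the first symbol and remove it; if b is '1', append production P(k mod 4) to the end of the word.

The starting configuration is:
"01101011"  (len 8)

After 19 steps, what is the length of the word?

k=0  "01101011"  (len 8)
k=1  "1101011"  (len 7)
k=2  "1010110111"  (len 10)
k=3  "010110111010"  (len 12)
k=4  "10110111010"  (len 11)
k=5  "0110111010101"  (len 13)
k=6  "110111010101"  (len 12)
k=7  "10111010101010"  (len 14)
k=8  "01110101010100111"  (len 17)
k=9  "1110101010100111"  (len 16)
k=10  "1101010101001110111"  (len 19)
k=11  "101010101001110111010"  (len 21)
k=12  "010101010011101110100111"  (len 24)
k=13  "10101010011101110100111"  (len 23)
k=14  "01010100111011101001110111"  (len 26)
k=15  "1010100111011101001110111"  (len 25)
k=16  "0101001110111010011101110111"  (len 28)
k=17  "101001110111010011101110111"  (len 27)
k=18  "010011101110100111011101110111"  (len 30)
k=19  "10011101110100111011101110111"  (len 29)

29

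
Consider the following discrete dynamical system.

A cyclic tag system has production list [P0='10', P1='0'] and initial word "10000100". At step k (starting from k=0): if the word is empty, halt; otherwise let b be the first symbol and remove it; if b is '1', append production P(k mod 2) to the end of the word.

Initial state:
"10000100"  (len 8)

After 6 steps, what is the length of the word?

5

0) "10000100"  (len 8)
1) "000010010"  (len 9)
2) "00010010"  (len 8)
3) "0010010"  (len 7)
4) "010010"  (len 6)
5) "10010"  (len 5)
6) "00100"  (len 5)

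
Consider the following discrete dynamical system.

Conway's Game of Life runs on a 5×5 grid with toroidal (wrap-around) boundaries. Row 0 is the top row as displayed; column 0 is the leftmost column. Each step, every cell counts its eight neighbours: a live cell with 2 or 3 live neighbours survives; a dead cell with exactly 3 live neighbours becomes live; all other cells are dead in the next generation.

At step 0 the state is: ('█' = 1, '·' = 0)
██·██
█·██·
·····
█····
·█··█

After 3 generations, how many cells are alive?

t=0: ██·██
█·██·
·····
█····
·█··█
t=1: ·····
█·██·
·█··█
█····
·███·
t=2: ····█
█████
·████
█··██
·██··
t=3: ····█
·····
·····
·····
·██··

3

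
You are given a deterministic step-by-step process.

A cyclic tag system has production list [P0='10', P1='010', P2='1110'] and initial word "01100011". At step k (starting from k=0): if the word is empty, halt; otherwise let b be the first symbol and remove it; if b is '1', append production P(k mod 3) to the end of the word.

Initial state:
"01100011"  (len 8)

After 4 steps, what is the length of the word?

11

t=0: "01100011"  (len 8)
t=1: "1100011"  (len 7)
t=2: "100011010"  (len 9)
t=3: "000110101110"  (len 12)
t=4: "00110101110"  (len 11)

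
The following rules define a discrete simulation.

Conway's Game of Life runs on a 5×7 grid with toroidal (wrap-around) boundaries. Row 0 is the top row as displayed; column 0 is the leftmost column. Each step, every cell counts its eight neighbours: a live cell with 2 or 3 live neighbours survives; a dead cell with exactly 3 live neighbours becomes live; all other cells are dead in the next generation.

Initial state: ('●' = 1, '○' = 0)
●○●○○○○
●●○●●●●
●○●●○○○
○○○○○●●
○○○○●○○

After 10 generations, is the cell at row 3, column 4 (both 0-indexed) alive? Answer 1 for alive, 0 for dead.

[0] ●○●○○○○
●●○●●●●
●○●●○○○
○○○○○●●
○○○○●○○
[1] ●○●○○○○
○○○○●●○
○○●●○○○
○○○●●●●
○○○○○●●
[2] ○○○○●○○
○●●○●○○
○○●○○○●
○○●●○○●
●○○●○○○
[3] ○●●○●○○
○●●○○●○
●○○○○●○
●●●●○○●
○○●●●○○
[4] ○○○○●●○
●○●●●●●
○○○●●●○
●○○○○●●
○○○○●●○
[5] ○○○○○○○
○○●○○○○
○●●○○○○
○○○●○○○
○○○○○○○
[6] ○○○○○○○
○●●○○○○
○●●●○○○
○○●○○○○
○○○○○○○
[7] ○○○○○○○
○●○●○○○
○○○●○○○
○●●●○○○
○○○○○○○
[8] ○○○○○○○
○○●○○○○
○●○●●○○
○○●●○○○
○○●○○○○
[9] ○○○○○○○
○○●●○○○
○●○○●○○
○●○○●○○
○○●●○○○
[10] ○○○○○○○
○○●●○○○
○●○○●○○
○●○○●○○
○○●●○○○

1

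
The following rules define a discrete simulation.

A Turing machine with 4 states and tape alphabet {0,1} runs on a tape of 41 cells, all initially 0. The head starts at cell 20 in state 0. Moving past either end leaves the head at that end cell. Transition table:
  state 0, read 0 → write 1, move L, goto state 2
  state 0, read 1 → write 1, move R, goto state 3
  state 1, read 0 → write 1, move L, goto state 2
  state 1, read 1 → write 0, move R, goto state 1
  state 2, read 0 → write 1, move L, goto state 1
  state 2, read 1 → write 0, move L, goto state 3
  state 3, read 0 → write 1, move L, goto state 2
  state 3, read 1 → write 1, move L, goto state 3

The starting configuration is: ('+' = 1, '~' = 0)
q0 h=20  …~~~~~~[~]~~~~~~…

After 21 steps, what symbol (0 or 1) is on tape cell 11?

[0] q0 h=20  …~~~~~~[~]~~~~~~…
[1] q2 h=19  …~~~~~~[~]+~~~~~…
[2] q1 h=18  …~~~~~~[~]++~~~~…
[3] q2 h=17  …~~~~~~[~]+++~~~…
[4] q1 h=16  …~~~~~~[~]++++~~…
[5] q2 h=15  …~~~~~~[~]+++++~…
[6] q1 h=14  …~~~~~~[~]++++++…
[7] q2 h=13  …~~~~~~[~]++++++…
[8] q1 h=12  …~~~~~~[~]++++++…
[9] q2 h=11  …~~~~~~[~]++++++…
[10] q1 h=10  …~~~~~~[~]++++++…
[11] q2 h= 9  …~~~~~~[~]++++++…
[12] q1 h= 8  …~~~~~~[~]++++++…
[13] q2 h= 7  …~~~~~~[~]++++++…
[14] q1 h= 6  |~~~~~~[~]++++++…
[15] q2 h= 5  |~~~~~[~]++++++…
[16] q1 h= 4  |~~~~[~]++++++…
[17] q2 h= 3  |~~~[~]++++++…
[18] q1 h= 2  |~~[~]++++++…
[19] q2 h= 1  |~[~]++++++…
[20] q1 h= 0  |[~]++++++…
[21] q2 h= 0  |[+]++++++…

1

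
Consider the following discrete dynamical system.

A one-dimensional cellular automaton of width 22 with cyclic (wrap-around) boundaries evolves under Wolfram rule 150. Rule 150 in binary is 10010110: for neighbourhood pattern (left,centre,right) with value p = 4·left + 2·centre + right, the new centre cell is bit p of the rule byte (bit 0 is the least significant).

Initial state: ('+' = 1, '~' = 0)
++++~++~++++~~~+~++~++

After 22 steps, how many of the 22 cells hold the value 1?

t=0: ++++~++~++++~~~+~++~++
t=1: +++~~~~~~++~+~++~~~~~+
t=2: ++~+~~~~+~~~+~~~+~~~+~
t=3: ~~~++~~+++~+++~+++~++~
t=4: ~~+~~++~+~~~+~~~+~~~~+
t=5: +++++~~~++~+++~+++~~++
t=6: ++++~+~+~~~~+~~~+~++~+
t=7: +++~~+~++~~+++~++~~~~~
t=8: ~+~+++~~~++~+~~~~+~~~+
t=9: ~+~~+~+~+~~~++~~+++~++
t=10: ~++++~+~++~+~~++~+~~~~
t=11: +~++~~+~~~~+++~~~++~~~
t=12: +~~~++++~~+~+~+~+~~+~+
t=13: ~+~+~++~+++~+~+~++++~~
t=14: ++~+~~~~~+~~+~+~~++~+~
t=15: ~~~++~~~+++++~+++~~~+~
t=16: ~~+~~+~+~+++~~~+~+~+++
t=17: ++++++~+~~+~+~++~+~~+~
t=18: ~++++~~++++~+~~~~++++~
t=19: +~++~++~++~~++~~+~++~+
t=20: ~~~~~~~~~~++~~+++~~~~~
t=21: ~~~~~~~~~+~~++~+~+~~~~
t=22: ~~~~~~~~++++~~~+~++~~~

7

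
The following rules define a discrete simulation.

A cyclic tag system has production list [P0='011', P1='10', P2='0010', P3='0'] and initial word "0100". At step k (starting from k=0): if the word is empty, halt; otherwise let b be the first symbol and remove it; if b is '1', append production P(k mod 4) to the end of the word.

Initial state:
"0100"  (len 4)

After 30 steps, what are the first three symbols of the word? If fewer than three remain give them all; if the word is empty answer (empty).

0) "0100"  (len 4)
1) "100"  (len 3)
2) "0010"  (len 4)
3) "010"  (len 3)
4) "10"  (len 2)
5) "0011"  (len 4)
6) "011"  (len 3)
7) "11"  (len 2)
8) "10"  (len 2)
9) "0011"  (len 4)
10) "011"  (len 3)
11) "11"  (len 2)
12) "10"  (len 2)
13) "0011"  (len 4)
14) "011"  (len 3)
15) "11"  (len 2)
16) "10"  (len 2)
17) "0011"  (len 4)
18) "011"  (len 3)
19) "11"  (len 2)
20) "10"  (len 2)
21) "0011"  (len 4)
22) "011"  (len 3)
23) "11"  (len 2)
24) "10"  (len 2)
25) "0011"  (len 4)
26) "011"  (len 3)
27) "11"  (len 2)
28) "10"  (len 2)
29) "0011"  (len 4)
30) "011"  (len 3)

011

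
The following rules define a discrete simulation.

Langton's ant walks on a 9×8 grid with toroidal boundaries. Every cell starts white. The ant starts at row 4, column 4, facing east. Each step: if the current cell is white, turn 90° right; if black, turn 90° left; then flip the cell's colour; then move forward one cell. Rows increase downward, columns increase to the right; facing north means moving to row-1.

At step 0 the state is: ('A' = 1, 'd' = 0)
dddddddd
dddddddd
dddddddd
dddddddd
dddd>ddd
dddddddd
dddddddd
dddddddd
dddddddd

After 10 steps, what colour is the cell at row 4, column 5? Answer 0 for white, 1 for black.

1

k=0  dddddddd
dddddddd
dddddddd
dddddddd
dddd>ddd
dddddddd
dddddddd
dddddddd
dddddddd
k=1  dddddddd
dddddddd
dddddddd
dddddddd
ddddAddd
ddddvddd
dddddddd
dddddddd
dddddddd
k=2  dddddddd
dddddddd
dddddddd
dddddddd
ddddAddd
ddd<Addd
dddddddd
dddddddd
dddddddd
k=3  dddddddd
dddddddd
dddddddd
dddddddd
ddd^Addd
dddAAddd
dddddddd
dddddddd
dddddddd
k=4  dddddddd
dddddddd
dddddddd
dddddddd
dddA>ddd
dddAAddd
dddddddd
dddddddd
dddddddd
k=5  dddddddd
dddddddd
dddddddd
dddd^ddd
dddAdddd
dddAAddd
dddddddd
dddddddd
dddddddd
k=6  dddddddd
dddddddd
dddddddd
ddddA>dd
dddAdddd
dddAAddd
dddddddd
dddddddd
dddddddd
k=7  dddddddd
dddddddd
dddddddd
ddddAAdd
dddAdvdd
dddAAddd
dddddddd
dddddddd
dddddddd
k=8  dddddddd
dddddddd
dddddddd
ddddAAdd
dddA<Add
dddAAddd
dddddddd
dddddddd
dddddddd
k=9  dddddddd
dddddddd
dddddddd
dddd^Add
dddAAAdd
dddAAddd
dddddddd
dddddddd
dddddddd
k=10  dddddddd
dddddddd
dddddddd
ddd<dAdd
dddAAAdd
dddAAddd
dddddddd
dddddddd
dddddddd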